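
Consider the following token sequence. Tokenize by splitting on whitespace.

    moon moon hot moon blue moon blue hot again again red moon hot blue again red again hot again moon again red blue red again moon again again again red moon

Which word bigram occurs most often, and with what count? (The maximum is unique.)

"again red", 4 times

Bigram frequencies (highest first):
  again red: 4
  again again: 3
  moon hot: 2
  moon blue: 2
  hot again: 2
  red moon: 2
  … (12 more, each ≤ 2)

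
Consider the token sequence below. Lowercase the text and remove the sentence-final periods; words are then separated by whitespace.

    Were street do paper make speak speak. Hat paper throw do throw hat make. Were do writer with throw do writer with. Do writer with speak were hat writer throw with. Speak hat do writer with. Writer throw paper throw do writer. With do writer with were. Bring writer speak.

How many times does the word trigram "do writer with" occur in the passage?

Scanning the 48 overlapping trigram windows for "do writer with":
  position 16–18: do writer with
  position 20–22: do writer with
  position 23–25: do writer with
  position 34–36: do writer with
  position 41–43: do writer with
  position 44–46: do writer with

6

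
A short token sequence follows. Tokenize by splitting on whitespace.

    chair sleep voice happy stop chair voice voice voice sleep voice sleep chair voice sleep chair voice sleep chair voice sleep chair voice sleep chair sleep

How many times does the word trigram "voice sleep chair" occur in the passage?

Scanning the 24 overlapping trigram windows for "voice sleep chair":
  position 11–13: voice sleep chair
  position 14–16: voice sleep chair
  position 17–19: voice sleep chair
  position 20–22: voice sleep chair
  position 23–25: voice sleep chair

5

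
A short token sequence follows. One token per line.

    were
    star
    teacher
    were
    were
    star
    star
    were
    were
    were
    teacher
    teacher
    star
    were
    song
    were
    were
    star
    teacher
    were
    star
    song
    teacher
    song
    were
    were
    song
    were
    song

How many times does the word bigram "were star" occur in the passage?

Scanning the 28 overlapping bigram windows for "were star":
  position 1–2: were star
  position 5–6: were star
  position 17–18: were star
  position 20–21: were star

4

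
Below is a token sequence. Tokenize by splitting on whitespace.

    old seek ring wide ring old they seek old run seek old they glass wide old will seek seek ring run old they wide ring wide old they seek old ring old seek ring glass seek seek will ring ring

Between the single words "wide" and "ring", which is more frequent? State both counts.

"ring" (8 vs 4)

"wide": 4 occurrences
"ring": 8 occurrences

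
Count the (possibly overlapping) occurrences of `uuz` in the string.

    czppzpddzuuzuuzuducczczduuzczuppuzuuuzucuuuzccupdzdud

Sliding a length-3 window over the 53 characters (51 positions):
  position 10–12: uuz
  position 13–15: uuz
  position 25–27: uuz
  position 36–38: uuz
  position 42–44: uuz

5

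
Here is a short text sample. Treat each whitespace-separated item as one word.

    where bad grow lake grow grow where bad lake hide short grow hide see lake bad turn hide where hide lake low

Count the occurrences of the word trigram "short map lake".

Scanning the 20 overlapping trigram windows for "short map lake":
  (none found)

0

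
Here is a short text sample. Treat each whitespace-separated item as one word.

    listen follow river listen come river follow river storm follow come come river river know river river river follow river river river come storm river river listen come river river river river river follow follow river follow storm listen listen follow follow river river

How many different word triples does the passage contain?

31

44 tokens → 42 trigram windows in total.
Repeated trigrams (each contributes count−1 duplicates):
  river river river: 5
  come river river: 2
  follow follow river: 2
  follow river river: 2
  listen come river: 2
  river follow river: 2
  river listen come: 2
  river river follow: 2
11 duplicate windows → 42 − 11 = 31 distinct.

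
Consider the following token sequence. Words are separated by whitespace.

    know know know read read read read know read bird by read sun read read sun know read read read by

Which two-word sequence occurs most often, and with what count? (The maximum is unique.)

Bigram frequencies (highest first):
  read read: 6
  know read: 3
  know know: 2
  read sun: 2
  read know: 1
  read bird: 1
  … (5 more, each ≤ 1)

"read read", 6 times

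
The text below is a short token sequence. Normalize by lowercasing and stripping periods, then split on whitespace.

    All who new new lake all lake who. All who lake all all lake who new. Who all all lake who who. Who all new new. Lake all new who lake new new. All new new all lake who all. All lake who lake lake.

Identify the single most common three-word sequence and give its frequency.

"all lake who", 5 times

Trigram frequencies (highest first):
  all lake who: 5
  all all lake: 3
  new new lake: 2
  new lake all: 2
  lake who all: 2
  who all all: 2
  … (25 more, each ≤ 2)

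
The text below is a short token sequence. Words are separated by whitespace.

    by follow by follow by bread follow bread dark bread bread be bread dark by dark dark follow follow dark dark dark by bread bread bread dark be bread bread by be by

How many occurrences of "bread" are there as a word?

10

Scanning the 33 tokens for "bread":
  position 6: bread
  position 8: bread
  position 10: bread
  position 11: bread
  position 13: bread
  position 24: bread
  position 25: bread
  position 26: bread
  position 29: bread
  position 30: bread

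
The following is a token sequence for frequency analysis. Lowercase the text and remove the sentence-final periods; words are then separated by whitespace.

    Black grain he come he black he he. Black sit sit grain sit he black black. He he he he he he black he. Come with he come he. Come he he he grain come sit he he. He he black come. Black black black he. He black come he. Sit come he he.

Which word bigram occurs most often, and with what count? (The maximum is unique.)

"he he", 13 times

Bigram frequencies (highest first):
  he he: 13
  he black: 6
  come he: 5
  he come: 4
  black he: 4
  black black: 3
  … (16 more, each ≤ 2)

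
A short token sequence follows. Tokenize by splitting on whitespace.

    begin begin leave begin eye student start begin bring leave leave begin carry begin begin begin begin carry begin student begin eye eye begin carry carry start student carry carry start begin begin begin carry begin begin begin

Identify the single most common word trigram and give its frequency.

Trigram frequencies (highest first):
  begin begin begin: 4
  begin carry begin: 3
  carry begin begin: 2
  begin begin carry: 2
  carry carry start: 2
  begin begin leave: 1
  … (22 more, each ≤ 1)

"begin begin begin", 4 times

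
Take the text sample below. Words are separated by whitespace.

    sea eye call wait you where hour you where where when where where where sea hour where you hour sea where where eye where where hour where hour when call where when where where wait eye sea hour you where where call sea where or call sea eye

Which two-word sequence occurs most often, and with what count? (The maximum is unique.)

"where where", 7 times

Bigram frequencies (highest first):
  where where: 7
  you where: 3
  where hour: 3
  sea eye: 2
  hour you: 2
  where when: 2
  … (23 more, each ≤ 2)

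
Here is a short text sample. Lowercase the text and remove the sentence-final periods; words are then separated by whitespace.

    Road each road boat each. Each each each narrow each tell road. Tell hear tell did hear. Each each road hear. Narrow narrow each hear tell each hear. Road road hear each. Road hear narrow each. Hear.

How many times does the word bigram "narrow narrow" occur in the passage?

1

Scanning the 36 overlapping bigram windows for "narrow narrow":
  position 22–23: narrow narrow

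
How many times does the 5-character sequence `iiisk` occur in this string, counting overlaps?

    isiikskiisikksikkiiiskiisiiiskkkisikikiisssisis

Sliding a length-5 window over the 47 characters (43 positions):
  position 18–22: iiisk
  position 26–30: iiisk

2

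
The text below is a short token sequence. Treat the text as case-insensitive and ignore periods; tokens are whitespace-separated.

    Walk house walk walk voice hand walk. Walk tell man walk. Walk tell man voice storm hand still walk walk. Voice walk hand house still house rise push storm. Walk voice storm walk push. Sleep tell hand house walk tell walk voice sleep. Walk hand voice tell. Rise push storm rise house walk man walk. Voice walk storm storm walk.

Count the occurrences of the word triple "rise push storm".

Scanning the 58 overlapping trigram windows for "rise push storm":
  position 27–29: rise push storm
  position 48–50: rise push storm

2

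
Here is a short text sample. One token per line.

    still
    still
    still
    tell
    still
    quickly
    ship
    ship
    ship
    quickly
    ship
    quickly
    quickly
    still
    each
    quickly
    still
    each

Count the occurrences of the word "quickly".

5

Scanning the 18 tokens for "quickly":
  position 6: quickly
  position 10: quickly
  position 12: quickly
  position 13: quickly
  position 16: quickly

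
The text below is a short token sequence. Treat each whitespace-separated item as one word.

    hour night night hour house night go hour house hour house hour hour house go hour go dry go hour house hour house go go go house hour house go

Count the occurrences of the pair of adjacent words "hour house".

7

Scanning the 29 overlapping bigram windows for "hour house":
  position 4–5: hour house
  position 8–9: hour house
  position 10–11: hour house
  position 13–14: hour house
  position 20–21: hour house
  position 22–23: hour house
  position 28–29: hour house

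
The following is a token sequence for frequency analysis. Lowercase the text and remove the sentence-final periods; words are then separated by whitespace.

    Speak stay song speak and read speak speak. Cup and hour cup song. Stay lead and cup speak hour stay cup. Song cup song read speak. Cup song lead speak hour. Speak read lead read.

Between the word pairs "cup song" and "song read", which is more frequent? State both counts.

"cup song" (4 vs 1)

"cup song": 4 occurrences
"song read": 1 occurrence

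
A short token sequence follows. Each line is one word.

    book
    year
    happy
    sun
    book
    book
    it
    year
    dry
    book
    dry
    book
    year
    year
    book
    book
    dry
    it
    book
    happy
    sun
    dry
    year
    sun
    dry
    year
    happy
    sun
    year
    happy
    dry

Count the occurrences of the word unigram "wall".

0

Scanning the 31 tokens for "wall":
  (none found)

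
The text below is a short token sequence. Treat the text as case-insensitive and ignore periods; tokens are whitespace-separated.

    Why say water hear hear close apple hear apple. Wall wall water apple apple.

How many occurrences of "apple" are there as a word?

Scanning the 14 tokens for "apple":
  position 7: apple
  position 9: apple
  position 13: apple
  position 14: apple

4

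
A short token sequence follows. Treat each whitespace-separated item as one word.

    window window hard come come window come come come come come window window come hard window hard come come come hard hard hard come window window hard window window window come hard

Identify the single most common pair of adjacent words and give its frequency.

"come come", 7 times

Bigram frequencies (highest first):
  come come: 7
  window window: 5
  window hard: 3
  hard come: 3
  come window: 3
  window come: 3
  … (3 more, each ≤ 3)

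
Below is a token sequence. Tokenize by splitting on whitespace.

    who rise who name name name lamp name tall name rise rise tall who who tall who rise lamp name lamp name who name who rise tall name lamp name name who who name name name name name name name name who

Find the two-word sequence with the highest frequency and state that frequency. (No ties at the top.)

Bigram frequencies (highest first):
  name name: 10
  lamp name: 4
  name who: 4
  who rise: 3
  who name: 3
  name lamp: 3
  … (10 more, each ≤ 2)

"name name", 10 times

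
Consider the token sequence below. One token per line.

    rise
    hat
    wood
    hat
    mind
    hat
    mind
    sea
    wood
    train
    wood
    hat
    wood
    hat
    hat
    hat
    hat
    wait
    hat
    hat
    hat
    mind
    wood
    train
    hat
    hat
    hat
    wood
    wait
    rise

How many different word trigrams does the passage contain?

24

30 tokens → 28 trigram windows in total.
Repeated trigrams (each contributes count−1 duplicates):
  hat hat hat: 4
  hat wood hat: 2
4 duplicate windows → 28 − 4 = 24 distinct.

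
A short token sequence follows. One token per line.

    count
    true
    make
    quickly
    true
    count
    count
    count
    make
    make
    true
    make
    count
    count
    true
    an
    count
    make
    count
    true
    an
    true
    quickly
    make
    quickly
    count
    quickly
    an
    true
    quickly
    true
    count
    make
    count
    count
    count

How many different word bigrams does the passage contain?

36 tokens → 35 bigram windows in total.
Repeated bigrams (each contributes count−1 duplicates):
  count count: 5
  count make: 3
  count true: 3
  make count: 3
  an true: 2
  make quickly: 2
  quickly true: 2
  true an: 2
  … (3 more repeated)
17 duplicate windows → 35 − 17 = 18 distinct.

18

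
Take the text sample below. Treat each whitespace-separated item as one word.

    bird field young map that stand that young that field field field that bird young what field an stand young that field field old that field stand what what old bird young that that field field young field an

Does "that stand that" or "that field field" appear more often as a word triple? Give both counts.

"that field field" (3 vs 1)

"that stand that": 1 occurrence
"that field field": 3 occurrences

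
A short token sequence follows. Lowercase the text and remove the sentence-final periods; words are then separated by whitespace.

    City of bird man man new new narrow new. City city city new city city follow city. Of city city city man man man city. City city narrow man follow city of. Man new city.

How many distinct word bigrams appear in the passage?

35 tokens → 34 bigram windows in total.
Repeated bigrams (each contributes count−1 duplicates):
  city city: 7
  city of: 3
  man man: 3
  new city: 3
  follow city: 2
  man new: 2
14 duplicate windows → 34 − 14 = 20 distinct.

20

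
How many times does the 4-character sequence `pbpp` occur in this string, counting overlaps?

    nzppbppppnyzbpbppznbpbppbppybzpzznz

4

Sliding a length-4 window over the 35 characters (32 positions):
  position 4–7: pbpp
  position 14–17: pbpp
  position 21–24: pbpp
  position 24–27: pbpp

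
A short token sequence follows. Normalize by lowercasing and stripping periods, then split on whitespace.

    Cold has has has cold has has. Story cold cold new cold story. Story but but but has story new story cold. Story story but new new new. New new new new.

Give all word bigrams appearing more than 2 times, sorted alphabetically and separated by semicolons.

Bigram counts meeting the condition (more than 2 times):
  has has: 3
  new new: 6

has has; new new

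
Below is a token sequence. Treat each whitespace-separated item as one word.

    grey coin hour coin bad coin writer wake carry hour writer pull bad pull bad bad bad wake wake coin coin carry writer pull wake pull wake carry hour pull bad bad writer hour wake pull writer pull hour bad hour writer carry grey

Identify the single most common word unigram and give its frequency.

Unigram frequencies (highest first):
  bad: 8
  pull: 7
  hour: 6
  writer: 6
  wake: 6
  coin: 5
  … (2 more, each ≤ 4)

"bad", 8 times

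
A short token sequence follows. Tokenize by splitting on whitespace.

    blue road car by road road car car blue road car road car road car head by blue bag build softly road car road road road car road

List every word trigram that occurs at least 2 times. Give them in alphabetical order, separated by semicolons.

blue road car; car road car; road car road; road road car

Trigram counts meeting the condition (at least 2 times):
  blue road car: 2
  car road car: 2
  road car road: 4
  road road car: 2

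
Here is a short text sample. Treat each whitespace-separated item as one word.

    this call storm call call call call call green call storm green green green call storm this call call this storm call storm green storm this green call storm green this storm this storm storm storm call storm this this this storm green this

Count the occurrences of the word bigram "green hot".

Scanning the 43 overlapping bigram windows for "green hot":
  (none found)

0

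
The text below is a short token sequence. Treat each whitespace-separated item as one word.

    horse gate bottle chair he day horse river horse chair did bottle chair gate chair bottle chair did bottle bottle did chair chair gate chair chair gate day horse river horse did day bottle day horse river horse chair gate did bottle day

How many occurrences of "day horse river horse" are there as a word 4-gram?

Scanning the 40 overlapping 4-gram windows for "day horse river horse":
  position 6–9: day horse river horse
  position 28–31: day horse river horse
  position 35–38: day horse river horse

3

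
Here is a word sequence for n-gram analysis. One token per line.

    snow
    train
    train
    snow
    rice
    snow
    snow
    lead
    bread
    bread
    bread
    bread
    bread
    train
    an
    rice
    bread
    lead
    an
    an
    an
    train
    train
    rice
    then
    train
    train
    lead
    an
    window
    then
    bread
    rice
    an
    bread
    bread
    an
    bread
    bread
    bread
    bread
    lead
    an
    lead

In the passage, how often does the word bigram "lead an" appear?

3

Scanning the 43 overlapping bigram windows for "lead an":
  position 18–19: lead an
  position 28–29: lead an
  position 42–43: lead an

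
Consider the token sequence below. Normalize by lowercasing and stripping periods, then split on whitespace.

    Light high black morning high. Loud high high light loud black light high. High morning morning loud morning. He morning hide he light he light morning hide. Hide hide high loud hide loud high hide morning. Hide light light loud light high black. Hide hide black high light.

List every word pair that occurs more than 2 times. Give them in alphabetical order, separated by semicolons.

Bigram counts meeting the condition (more than 2 times):
  hide hide: 3
  light high: 3
  morning hide: 3

hide hide; light high; morning hide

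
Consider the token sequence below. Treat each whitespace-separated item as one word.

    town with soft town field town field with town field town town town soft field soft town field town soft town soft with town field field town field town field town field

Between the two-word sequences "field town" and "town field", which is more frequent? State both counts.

"field town": 6 occurrences
"town field": 8 occurrences

"town field" (8 vs 6)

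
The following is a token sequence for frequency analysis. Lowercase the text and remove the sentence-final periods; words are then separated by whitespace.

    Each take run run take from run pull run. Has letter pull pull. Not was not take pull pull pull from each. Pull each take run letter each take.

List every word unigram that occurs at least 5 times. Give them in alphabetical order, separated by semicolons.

pull; run; take

Unigram counts meeting the condition (at least 5 times):
  pull: 7
  run: 5
  take: 5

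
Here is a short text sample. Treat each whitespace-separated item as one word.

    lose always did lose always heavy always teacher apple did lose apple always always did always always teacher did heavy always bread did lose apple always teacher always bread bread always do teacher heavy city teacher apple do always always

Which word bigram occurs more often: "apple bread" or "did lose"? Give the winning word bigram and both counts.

"did lose" (3 vs 0)

"apple bread": 0 occurrences
"did lose": 3 occurrences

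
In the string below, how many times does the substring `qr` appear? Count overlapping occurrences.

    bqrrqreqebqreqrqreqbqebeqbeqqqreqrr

Sliding a length-2 window over the 35 characters (34 positions):
  position 2–3: qr
  position 5–6: qr
  position 11–12: qr
  position 14–15: qr
  position 16–17: qr
  position 30–31: qr
  position 33–34: qr

7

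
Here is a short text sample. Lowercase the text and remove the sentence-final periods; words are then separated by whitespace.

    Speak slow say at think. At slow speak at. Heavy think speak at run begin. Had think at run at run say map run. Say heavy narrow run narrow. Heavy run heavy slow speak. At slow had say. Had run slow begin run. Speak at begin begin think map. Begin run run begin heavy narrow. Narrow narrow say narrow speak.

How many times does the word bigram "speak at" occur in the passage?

Scanning the 59 overlapping bigram windows for "speak at":
  position 8–9: speak at
  position 12–13: speak at
  position 34–35: speak at
  position 44–45: speak at

4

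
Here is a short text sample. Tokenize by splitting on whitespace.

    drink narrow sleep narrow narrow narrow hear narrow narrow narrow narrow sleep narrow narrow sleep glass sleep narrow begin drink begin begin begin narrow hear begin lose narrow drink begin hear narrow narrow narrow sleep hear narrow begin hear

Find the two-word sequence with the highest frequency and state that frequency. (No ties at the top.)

Bigram frequencies (highest first):
  narrow narrow: 8
  narrow sleep: 4
  sleep narrow: 3
  hear narrow: 3
  narrow hear: 2
  narrow begin: 2
  … (13 more, each ≤ 2)

"narrow narrow", 8 times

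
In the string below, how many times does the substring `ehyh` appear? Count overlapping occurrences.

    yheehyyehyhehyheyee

Sliding a length-4 window over the 19 characters (16 positions):
  position 8–11: ehyh
  position 12–15: ehyh

2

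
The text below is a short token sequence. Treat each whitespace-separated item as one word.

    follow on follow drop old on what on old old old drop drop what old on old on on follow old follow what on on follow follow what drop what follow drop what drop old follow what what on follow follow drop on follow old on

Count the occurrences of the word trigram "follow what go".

Scanning the 44 overlapping trigram windows for "follow what go":
  (none found)

0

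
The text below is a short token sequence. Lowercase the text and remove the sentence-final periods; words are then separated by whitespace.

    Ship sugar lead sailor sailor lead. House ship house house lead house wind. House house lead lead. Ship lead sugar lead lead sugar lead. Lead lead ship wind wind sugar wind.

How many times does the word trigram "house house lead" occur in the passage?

2

Scanning the 29 overlapping trigram windows for "house house lead":
  position 9–11: house house lead
  position 14–16: house house lead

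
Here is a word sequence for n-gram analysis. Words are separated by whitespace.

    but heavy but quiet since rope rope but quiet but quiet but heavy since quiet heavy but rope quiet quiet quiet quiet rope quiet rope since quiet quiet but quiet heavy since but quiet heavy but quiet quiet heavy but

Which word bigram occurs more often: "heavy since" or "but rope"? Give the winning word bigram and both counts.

"heavy since" (2 vs 1)

"heavy since": 2 occurrences
"but rope": 1 occurrence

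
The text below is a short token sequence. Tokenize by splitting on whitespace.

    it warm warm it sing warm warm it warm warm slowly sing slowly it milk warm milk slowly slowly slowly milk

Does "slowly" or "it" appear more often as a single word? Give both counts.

"slowly": 5 occurrences
"it": 4 occurrences

"slowly" (5 vs 4)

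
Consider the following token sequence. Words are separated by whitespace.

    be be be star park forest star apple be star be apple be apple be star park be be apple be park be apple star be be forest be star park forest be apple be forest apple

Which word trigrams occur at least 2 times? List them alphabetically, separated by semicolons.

Trigram counts meeting the condition (at least 2 times):
  apple be star: 2
  be apple be: 4
  be star park: 3
  star park forest: 2

apple be star; be apple be; be star park; star park forest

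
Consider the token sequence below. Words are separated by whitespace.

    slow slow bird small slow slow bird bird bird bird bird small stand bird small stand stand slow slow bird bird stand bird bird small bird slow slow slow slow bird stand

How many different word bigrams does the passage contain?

12

32 tokens → 31 bigram windows in total.
Repeated bigrams (each contributes count−1 duplicates):
  bird bird: 6
  slow slow: 6
  bird small: 4
  slow bird: 4
  bird stand: 2
  small stand: 2
  stand bird: 2
19 duplicate windows → 31 − 19 = 12 distinct.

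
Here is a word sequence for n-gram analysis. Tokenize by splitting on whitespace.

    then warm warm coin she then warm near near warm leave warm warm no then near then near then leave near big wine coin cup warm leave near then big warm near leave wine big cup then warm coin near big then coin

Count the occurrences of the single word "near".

8

Scanning the 43 tokens for "near":
  position 8: near
  position 9: near
  position 16: near
  position 18: near
  position 21: near
  position 28: near
  position 32: near
  position 40: near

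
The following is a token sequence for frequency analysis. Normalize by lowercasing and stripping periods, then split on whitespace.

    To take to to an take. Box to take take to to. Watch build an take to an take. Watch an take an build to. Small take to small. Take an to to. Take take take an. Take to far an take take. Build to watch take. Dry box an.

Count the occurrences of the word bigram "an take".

6

Scanning the 49 overlapping bigram windows for "an take":
  position 5–6: an take
  position 15–16: an take
  position 18–19: an take
  position 21–22: an take
  position 37–38: an take
  position 41–42: an take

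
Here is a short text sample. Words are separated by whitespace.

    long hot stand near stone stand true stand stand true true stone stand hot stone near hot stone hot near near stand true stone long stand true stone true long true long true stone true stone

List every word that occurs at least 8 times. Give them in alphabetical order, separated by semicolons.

Unigram counts meeting the condition (at least 8 times):
  stone: 8
  true: 9

stone; true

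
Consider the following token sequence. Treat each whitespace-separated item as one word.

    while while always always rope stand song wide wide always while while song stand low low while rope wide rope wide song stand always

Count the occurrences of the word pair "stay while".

0

Scanning the 23 overlapping bigram windows for "stay while":
  (none found)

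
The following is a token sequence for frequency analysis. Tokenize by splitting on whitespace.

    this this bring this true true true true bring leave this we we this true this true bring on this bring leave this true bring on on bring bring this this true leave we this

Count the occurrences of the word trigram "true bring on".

Scanning the 33 overlapping trigram windows for "true bring on":
  position 17–19: true bring on
  position 24–26: true bring on

2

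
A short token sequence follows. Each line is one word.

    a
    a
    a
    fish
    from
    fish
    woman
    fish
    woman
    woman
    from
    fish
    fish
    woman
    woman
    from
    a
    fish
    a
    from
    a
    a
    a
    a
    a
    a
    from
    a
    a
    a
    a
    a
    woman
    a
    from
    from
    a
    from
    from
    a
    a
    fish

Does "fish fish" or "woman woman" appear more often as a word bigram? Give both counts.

"woman woman" (2 vs 1)

"fish fish": 1 occurrence
"woman woman": 2 occurrences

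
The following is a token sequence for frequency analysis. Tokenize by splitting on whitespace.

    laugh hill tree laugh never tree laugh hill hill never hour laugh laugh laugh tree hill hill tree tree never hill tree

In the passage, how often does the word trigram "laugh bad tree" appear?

0

Scanning the 20 overlapping trigram windows for "laugh bad tree":
  (none found)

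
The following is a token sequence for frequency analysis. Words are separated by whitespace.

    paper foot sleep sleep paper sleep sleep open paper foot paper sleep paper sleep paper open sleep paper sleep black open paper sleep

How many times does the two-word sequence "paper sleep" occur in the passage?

5

Scanning the 22 overlapping bigram windows for "paper sleep":
  position 5–6: paper sleep
  position 11–12: paper sleep
  position 13–14: paper sleep
  position 18–19: paper sleep
  position 22–23: paper sleep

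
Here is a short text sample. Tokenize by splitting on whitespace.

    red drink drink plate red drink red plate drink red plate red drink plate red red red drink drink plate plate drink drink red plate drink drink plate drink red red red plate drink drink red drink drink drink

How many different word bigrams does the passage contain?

9

39 tokens → 38 bigram windows in total.
Repeated bigrams (each contributes count−1 duplicates):
  drink drink: 7
  drink red: 5
  plate drink: 5
  red drink: 5
  drink plate: 4
  red plate: 4
  red red: 4
  plate red: 3
29 duplicate windows → 38 − 29 = 9 distinct.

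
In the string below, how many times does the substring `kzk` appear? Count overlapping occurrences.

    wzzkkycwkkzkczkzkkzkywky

3

Sliding a length-3 window over the 24 characters (22 positions):
  position 10–12: kzk
  position 15–17: kzk
  position 18–20: kzk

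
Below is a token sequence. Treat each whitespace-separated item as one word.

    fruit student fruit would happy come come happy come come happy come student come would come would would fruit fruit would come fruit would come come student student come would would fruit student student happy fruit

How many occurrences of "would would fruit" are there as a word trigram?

2

Scanning the 34 overlapping trigram windows for "would would fruit":
  position 17–19: would would fruit
  position 30–32: would would fruit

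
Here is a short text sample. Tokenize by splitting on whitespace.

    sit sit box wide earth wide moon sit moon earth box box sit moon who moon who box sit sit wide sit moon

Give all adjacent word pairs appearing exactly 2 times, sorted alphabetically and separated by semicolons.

box sit; moon who; sit sit

Bigram counts meeting the condition (exactly 2 times):
  box sit: 2
  moon who: 2
  sit sit: 2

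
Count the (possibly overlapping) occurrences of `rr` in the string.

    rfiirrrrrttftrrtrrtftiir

Sliding a length-2 window over the 24 characters (23 positions):
  position 5–6: rr
  position 6–7: rr
  position 7–8: rr
  position 8–9: rr
  position 14–15: rr
  position 17–18: rr

6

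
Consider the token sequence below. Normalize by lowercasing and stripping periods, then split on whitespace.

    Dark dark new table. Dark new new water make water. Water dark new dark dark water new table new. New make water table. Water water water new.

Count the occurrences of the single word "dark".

6

Scanning the 27 tokens for "dark":
  position 1: dark
  position 2: dark
  position 5: dark
  position 12: dark
  position 14: dark
  position 15: dark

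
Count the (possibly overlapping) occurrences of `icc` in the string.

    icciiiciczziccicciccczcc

Sliding a length-3 window over the 24 characters (22 positions):
  position 1–3: icc
  position 12–14: icc
  position 15–17: icc
  position 18–20: icc

4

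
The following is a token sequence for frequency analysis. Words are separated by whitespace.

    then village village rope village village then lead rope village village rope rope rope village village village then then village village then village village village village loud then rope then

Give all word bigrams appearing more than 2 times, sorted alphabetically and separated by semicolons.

Bigram counts meeting the condition (more than 2 times):
  rope village: 3
  then village: 3
  village then: 3
  village village: 9

rope village; then village; village then; village village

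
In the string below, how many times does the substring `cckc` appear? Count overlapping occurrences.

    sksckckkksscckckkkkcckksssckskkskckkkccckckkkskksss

2

Sliding a length-4 window over the 51 characters (48 positions):
  position 12–15: cckc
  position 39–42: cckc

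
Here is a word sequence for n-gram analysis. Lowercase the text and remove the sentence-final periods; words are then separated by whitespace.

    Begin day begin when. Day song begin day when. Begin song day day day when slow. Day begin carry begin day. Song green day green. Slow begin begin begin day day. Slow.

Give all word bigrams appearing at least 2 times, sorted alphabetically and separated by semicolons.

Bigram counts meeting the condition (at least 2 times):
  begin begin: 2
  begin day: 4
  day begin: 2
  day day: 3
  day song: 2
  day when: 2

begin begin; begin day; day begin; day day; day song; day when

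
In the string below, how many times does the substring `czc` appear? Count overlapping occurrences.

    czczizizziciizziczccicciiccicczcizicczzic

Sliding a length-3 window over the 41 characters (39 positions):
  position 1–3: czc
  position 17–19: czc
  position 30–32: czc

3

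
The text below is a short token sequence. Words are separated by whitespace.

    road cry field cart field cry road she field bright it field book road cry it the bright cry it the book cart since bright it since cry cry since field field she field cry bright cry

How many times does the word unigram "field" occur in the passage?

7

Scanning the 37 tokens for "field":
  position 3: field
  position 5: field
  position 9: field
  position 12: field
  position 31: field
  position 32: field
  position 34: field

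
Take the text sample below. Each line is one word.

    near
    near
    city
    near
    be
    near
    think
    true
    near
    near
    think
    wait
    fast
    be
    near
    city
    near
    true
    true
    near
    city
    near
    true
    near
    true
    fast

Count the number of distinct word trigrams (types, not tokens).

26 tokens → 24 trigram windows in total.
Repeated trigrams (each contributes count−1 duplicates):
  near city near: 3
  city near true: 2
3 duplicate windows → 24 − 3 = 21 distinct.

21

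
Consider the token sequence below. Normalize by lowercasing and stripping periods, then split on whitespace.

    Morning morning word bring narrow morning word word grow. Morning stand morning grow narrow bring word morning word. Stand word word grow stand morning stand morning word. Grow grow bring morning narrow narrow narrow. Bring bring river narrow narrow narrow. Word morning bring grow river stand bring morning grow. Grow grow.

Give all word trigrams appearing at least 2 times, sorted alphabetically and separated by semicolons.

morning stand morning; narrow narrow narrow; word word grow

Trigram counts meeting the condition (at least 2 times):
  morning stand morning: 2
  narrow narrow narrow: 2
  word word grow: 2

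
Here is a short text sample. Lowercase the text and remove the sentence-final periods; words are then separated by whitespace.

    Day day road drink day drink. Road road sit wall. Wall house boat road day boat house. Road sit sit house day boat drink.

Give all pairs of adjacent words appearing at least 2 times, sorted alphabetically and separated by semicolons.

Bigram counts meeting the condition (at least 2 times):
  day boat: 2
  road sit: 2

day boat; road sit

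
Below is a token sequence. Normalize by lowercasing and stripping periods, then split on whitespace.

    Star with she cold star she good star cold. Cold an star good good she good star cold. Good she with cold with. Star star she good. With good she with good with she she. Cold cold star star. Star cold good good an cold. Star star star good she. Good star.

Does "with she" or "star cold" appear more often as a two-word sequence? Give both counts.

"star cold" (3 vs 2)

"with she": 2 occurrences
"star cold": 3 occurrences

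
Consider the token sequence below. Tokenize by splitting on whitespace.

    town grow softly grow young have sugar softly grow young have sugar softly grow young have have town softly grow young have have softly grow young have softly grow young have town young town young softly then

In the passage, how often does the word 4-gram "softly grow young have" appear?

6

Scanning the 34 overlapping 4-gram windows for "softly grow young have":
  position 3–6: softly grow young have
  position 8–11: softly grow young have
  position 13–16: softly grow young have
  position 19–22: softly grow young have
  position 24–27: softly grow young have
  position 28–31: softly grow young have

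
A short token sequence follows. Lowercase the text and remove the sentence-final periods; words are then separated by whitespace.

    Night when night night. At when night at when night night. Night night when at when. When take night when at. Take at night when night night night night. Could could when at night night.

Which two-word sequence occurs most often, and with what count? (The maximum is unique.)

Bigram frequencies (highest first):
  night night: 8
  night when: 4
  when night: 4
  at when: 3
  when at: 3
  night at: 2
  … (9 more, each ≤ 2)

"night night", 8 times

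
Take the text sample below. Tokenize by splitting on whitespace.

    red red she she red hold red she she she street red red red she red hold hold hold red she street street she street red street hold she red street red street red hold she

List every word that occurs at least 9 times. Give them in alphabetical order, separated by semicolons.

red; she

Unigram counts meeting the condition (at least 9 times):
  red: 13
  she: 10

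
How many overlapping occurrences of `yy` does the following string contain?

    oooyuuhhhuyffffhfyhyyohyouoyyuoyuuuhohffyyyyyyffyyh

Sliding a length-2 window over the 51 characters (50 positions):
  position 20–21: yy
  position 28–29: yy
  position 41–42: yy
  position 42–43: yy
  position 43–44: yy
  position 44–45: yy
  position 45–46: yy
  position 49–50: yy

8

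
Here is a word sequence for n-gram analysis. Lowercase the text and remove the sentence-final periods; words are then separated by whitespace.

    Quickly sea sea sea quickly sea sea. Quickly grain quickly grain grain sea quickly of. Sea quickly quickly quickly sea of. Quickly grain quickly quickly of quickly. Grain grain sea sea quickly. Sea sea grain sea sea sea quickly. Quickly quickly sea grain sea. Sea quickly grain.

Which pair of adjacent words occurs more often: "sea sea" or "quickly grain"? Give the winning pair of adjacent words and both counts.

"sea sea": 8 occurrences
"quickly grain": 5 occurrences

"sea sea" (8 vs 5)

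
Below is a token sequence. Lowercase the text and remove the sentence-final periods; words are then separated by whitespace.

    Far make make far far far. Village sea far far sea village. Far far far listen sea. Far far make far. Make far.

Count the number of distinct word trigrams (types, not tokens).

18

23 tokens → 21 trigram windows in total.
Repeated trigrams (each contributes count−1 duplicates):
  far far far: 2
  far make far: 2
  sea far far: 2
3 duplicate windows → 21 − 3 = 18 distinct.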